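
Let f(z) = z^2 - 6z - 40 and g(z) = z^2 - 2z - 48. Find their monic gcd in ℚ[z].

Euclidean algorithm in ℚ[z]:
  z^2 - 6z - 40 = (z^2 - 2z - 48) + (-4z + 8)
  z^2 - 2z - 48 = (-(1/4)z)(-4z + 8) + (-48)
  -4z + 8 = ((1/12)z - 1/6)(-48) + (0)
The last nonzero remainder is the constant -48, so the polynomials are coprime and gcd = 1.

1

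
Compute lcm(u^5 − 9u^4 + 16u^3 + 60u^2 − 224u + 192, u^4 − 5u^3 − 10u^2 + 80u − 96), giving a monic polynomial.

u^7 − 8u^6 − 5u^5 + 184u^4 − 356u^3 − 752u^2 + 2880u − 2304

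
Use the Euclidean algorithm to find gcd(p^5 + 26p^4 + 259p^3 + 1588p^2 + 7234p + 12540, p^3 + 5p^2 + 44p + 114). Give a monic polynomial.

p^3 + 5p^2 + 44p + 114

Repeated division with remainder:
  p^5 + 26p^4 + 259p^3 + 1588p^2 + 7234p + 12540 = (p^2 + 21p + 110)(p^3 + 5p^2 + 44p + 114) + (0)
The last nonzero remainder p^3 + 5p^2 + 44p + 114 is already monic.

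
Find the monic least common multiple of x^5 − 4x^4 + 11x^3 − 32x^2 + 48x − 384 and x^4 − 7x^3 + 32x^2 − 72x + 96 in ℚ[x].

x^7 − 8x^6 + 35x^5 − 108x^4 + 264x^3 − 832x^2 + 1920x − 3072

Euclidean algorithm in ℚ[x]:
  x^5 − 4x^4 + 11x^3 − 32x^2 + 48x − 384 = (x + 3)(x^4 − 7x^3 + 32x^2 − 72x + 96) + (−56x^2 + 168x − 672)
  x^4 − 7x^3 + 32x^2 − 72x + 96 = (−(1/56)x^2 + (1/14)x − 1/7)(−56x^2 + 168x − 672) + (0)
Last nonzero remainder: −56x^2 + 168x − 672. Dividing through by −56 gives the monic gcd x^2 − 3x + 12.
Then lcm(f, g) = f·g / gcd(f, g); expanding and making the result monic gives the answer.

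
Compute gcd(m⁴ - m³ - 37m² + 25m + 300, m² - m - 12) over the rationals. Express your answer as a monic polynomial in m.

m² - m - 12

Euclidean algorithm in ℚ[m]:
  m⁴ - m³ - 37m² + 25m + 300 = (m² - 25)(m² - m - 12) + (0)
The last nonzero remainder m² - m - 12 is already monic.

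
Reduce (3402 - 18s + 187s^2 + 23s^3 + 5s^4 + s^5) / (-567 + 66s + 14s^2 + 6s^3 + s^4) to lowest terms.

By polynomial division,
  s^5 + 5s^4 + 23s^3 + 187s^2 - 18s + 3402 = (s - 1)(s^4 + 6s^3 + 14s^2 + 66s - 567) + (15s^3 + 135s^2 + 615s + 2835)
  s^4 + 6s^3 + 14s^2 + 66s - 567 = ((1/15)s - 1/5)(15s^3 + 135s^2 + 615s + 2835) + (0)
Last nonzero remainder: 15s^3 + 135s^2 + 615s + 2835. Dividing through by 15 gives the monic gcd s^3 + 9s^2 + 41s + 189.
Cancel s^3 + 9s^2 + 41s + 189 from numerator and denominator to get the reduced form.

(18 - 4s + s^2)/(-3 + s)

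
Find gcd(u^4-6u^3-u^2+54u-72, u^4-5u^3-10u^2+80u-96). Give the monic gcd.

u^3-9u^2+26u-24

Apply the Euclidean algorithm:
  u^4-6u^3-u^2+54u-72 = (u^4-5u^3-10u^2+80u-96) + (-u^3+9u^2-26u+24)
  u^4-5u^3-10u^2+80u-96 = (-u-4)(-u^3+9u^2-26u+24) + (0)
Last nonzero remainder: -u^3+9u^2-26u+24. Dividing through by -1 gives the monic gcd u^3-9u^2+26u-24.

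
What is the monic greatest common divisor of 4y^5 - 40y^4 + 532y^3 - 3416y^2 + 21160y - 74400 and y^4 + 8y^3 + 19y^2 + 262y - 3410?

Apply the Euclidean algorithm:
  4y^5 - 40y^4 + 532y^3 - 3416y^2 + 21160y - 74400 = (4y - 72)(y^4 + 8y^3 + 19y^2 + 262y - 3410) + (1032y^3 - 3096y^2 + 53664y - 319920)
  y^4 + 8y^3 + 19y^2 + 262y - 3410 = ((1/1032)y + 11/1032)(1032y^3 - 3096y^2 + 53664y - 319920) + (0)
Last nonzero remainder: 1032y^3 - 3096y^2 + 53664y - 319920. Dividing through by 1032 gives the monic gcd y^3 - 3y^2 + 52y - 310.

y^3 - 3y^2 + 52y - 310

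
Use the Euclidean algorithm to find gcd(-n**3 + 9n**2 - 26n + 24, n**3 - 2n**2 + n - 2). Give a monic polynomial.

Euclidean algorithm in ℚ[n]:
  -n**3 + 9n**2 - 26n + 24 = (-1)(n**3 - 2n**2 + n - 2) + (7n**2 - 25n + 22)
  n**3 - 2n**2 + n - 2 = ((1/7)n + 11/49)(7n**2 - 25n + 22) + ((170/49)n - 340/49)
  7n**2 - 25n + 22 = ((343/170)n - 539/170)((170/49)n - 340/49) + (0)
Last nonzero remainder: (170/49)n - 340/49. Dividing through by 170/49 gives the monic gcd n - 2.

n - 2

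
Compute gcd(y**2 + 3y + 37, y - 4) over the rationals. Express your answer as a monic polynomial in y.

1

By polynomial division,
  y**2 + 3y + 37 = (y + 7)(y - 4) + (65)
  y - 4 = ((1/65)y - 4/65)(65) + (0)
The last nonzero remainder is the constant 65, so the polynomials are coprime and gcd = 1.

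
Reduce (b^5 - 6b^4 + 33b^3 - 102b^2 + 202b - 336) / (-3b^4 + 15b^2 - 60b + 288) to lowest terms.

Apply the Euclidean algorithm:
  b^5 - 6b^4 + 33b^3 - 102b^2 + 202b - 336 = (-(1/3)b + 2)(-3b^4 + 15b^2 - 60b + 288) + (38b^3 - 152b^2 + 418b - 912)
  -3b^4 + 15b^2 - 60b + 288 = (-(3/38)b - 6/19)(38b^3 - 152b^2 + 418b - 912) + (0)
Last nonzero remainder: 38b^3 - 152b^2 + 418b - 912. Dividing through by 38 gives the monic gcd b^3 - 4b^2 + 11b - 24.
Cancel b^3 - 4b^2 + 11b - 24 from numerator and denominator to get the reduced form.

(-b^2 + 2b - 14)/(3b + 12)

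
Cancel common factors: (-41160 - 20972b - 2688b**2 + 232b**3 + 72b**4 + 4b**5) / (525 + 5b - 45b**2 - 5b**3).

Euclidean algorithm in ℚ[b]:
  4b**5 + 72b**4 + 232b**3 - 2688b**2 - 20972b - 41160 = (-(4/5)b**2 - (36/5)b + 88/5)(-5b**3 - 45b**2 + 5b + 525) + (-1440b**2 - 17280b - 50400)
  -5b**3 - 45b**2 + 5b + 525 = ((1/288)b - 1/96)(-1440b**2 - 17280b - 50400) + (0)
Last nonzero remainder: -1440b**2 - 17280b - 50400. Dividing through by -1440 gives the monic gcd b**2 + 12b + 35.
Cancel b**2 + 12b + 35 from numerator and denominator to get the reduced form.

(1176 + 196b - 24b**2 - 4b**3)/(-15 + 5b)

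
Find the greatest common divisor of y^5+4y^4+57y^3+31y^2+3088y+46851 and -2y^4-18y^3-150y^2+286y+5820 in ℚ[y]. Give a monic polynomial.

y^2+8y+97

Euclidean algorithm in ℚ[y]:
  y^5+4y^4+57y^3+31y^2+3088y+46851 = (-(1/2)y+5/2)(-2y^4-18y^3-150y^2+286y+5820) + (27y^3+549y^2+5283y+32301)
  -2y^4-18y^3-150y^2+286y+5820 = (-(2/27)y+68/81)(27y^3+549y^2+5283y+32301) + (-(1976/9)y^2-(15808/9)y-191672/9)
  27y^3+549y^2+5283y+32301 = (-(243/1976)y-2997/1976)(-(1976/9)y^2-(15808/9)y-191672/9) + (0)
Last nonzero remainder: -(1976/9)y^2-(15808/9)y-191672/9. Dividing through by -1976/9 gives the monic gcd y^2+8y+97.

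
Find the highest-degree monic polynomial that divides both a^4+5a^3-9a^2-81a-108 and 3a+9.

a+3

Apply the Euclidean algorithm:
  a^4+5a^3-9a^2-81a-108 = ((1/3)a^3+(2/3)a^2-5a-12)(3a+9) + (0)
Last nonzero remainder: 3a+9. Dividing through by 3 gives the monic gcd a+3.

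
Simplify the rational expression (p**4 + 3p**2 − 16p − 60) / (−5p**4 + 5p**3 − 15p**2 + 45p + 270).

(−p**2 − p − 10)/(5p**2 + 45)

Repeated division with remainder:
  p**4 + 3p**2 − 16p − 60 = (−1/5)(−5p**4 + 5p**3 − 15p**2 + 45p + 270) + (p**3 − 7p − 6)
  −5p**4 + 5p**3 − 15p**2 + 45p + 270 = (−5p + 5)(p**3 − 7p − 6) + (−50p**2 + 50p + 300)
  p**3 − 7p − 6 = (−(1/50)p − 1/50)(−50p**2 + 50p + 300) + (0)
Last nonzero remainder: −50p**2 + 50p + 300. Dividing through by −50 gives the monic gcd p**2 − p − 6.
Cancel p**2 − p − 6 from numerator and denominator to get the reduced form.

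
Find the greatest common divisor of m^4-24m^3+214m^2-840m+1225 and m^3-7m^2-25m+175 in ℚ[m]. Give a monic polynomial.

Repeated division with remainder:
  m^4-24m^3+214m^2-840m+1225 = (m-17)(m^3-7m^2-25m+175) + (120m^2-1440m+4200)
  m^3-7m^2-25m+175 = ((1/120)m+1/24)(120m^2-1440m+4200) + (0)
Last nonzero remainder: 120m^2-1440m+4200. Dividing through by 120 gives the monic gcd m^2-12m+35.

m^2-12m+35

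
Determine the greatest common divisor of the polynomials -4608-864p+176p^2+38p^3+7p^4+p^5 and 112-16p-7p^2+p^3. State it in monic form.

-16+p^2

By polynomial division,
  p^5+7p^4+38p^3+176p^2-864p-4608 = (p^2+14p+152)(p^3-7p^2-16p+112) + (1352p^2-21632)
  p^3-7p^2-16p+112 = ((1/1352)p-7/1352)(1352p^2-21632) + (0)
Last nonzero remainder: 1352p^2-21632. Dividing through by 1352 gives the monic gcd p^2-16.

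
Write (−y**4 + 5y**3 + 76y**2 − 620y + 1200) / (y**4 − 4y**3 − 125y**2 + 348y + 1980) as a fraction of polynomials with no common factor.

(−y**2 + 9y − 20)/(y**2 − 8y − 33)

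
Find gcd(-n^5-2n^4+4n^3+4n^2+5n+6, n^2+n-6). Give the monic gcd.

Euclidean algorithm in ℚ[n]:
  -n^5-2n^4+4n^3+4n^2+5n+6 = (-n^3-n^2-n-1)(n^2+n-6) + (0)
The last nonzero remainder n^2+n-6 is already monic.

n^2+n-6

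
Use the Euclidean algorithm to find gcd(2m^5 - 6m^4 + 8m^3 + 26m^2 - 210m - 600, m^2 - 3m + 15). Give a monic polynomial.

Apply the Euclidean algorithm:
  2m^5 - 6m^4 + 8m^3 + 26m^2 - 210m - 600 = (2m^3 - 22m - 40)(m^2 - 3m + 15) + (0)
The last nonzero remainder m^2 - 3m + 15 is already monic.

m^2 - 3m + 15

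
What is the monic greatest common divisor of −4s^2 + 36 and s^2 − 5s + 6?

s − 3

By polynomial division,
  −4s^2 + 36 = (−4)(s^2 − 5s + 6) + (−20s + 60)
  s^2 − 5s + 6 = (−(1/20)s + 1/10)(−20s + 60) + (0)
Last nonzero remainder: −20s + 60. Dividing through by −20 gives the monic gcd s − 3.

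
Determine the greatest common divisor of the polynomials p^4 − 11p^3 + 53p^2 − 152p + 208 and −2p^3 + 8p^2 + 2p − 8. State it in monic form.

p − 4

By polynomial division,
  p^4 − 11p^3 + 53p^2 − 152p + 208 = (−(1/2)p + 7/2)(−2p^3 + 8p^2 + 2p − 8) + (26p^2 − 163p + 236)
  −2p^3 + 8p^2 + 2p − 8 = (−(1/13)p − 59/338)(26p^2 − 163p + 236) + (−(2805/338)p + 5610/169)
  26p^2 − 163p + 236 = (−(8788/2805)p + 19942/2805)(−(2805/338)p + 5610/169) + (0)
Last nonzero remainder: −(2805/338)p + 5610/169. Dividing through by −2805/338 gives the monic gcd p − 4.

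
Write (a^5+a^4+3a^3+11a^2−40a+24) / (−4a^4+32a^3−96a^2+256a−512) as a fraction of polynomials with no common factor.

Apply the Euclidean algorithm:
  a^5+a^4+3a^3+11a^2−40a+24 = (−(1/4)a−9/4)(−4a^4+32a^3−96a^2+256a−512) + (51a^3−141a^2+408a−1128)
  −4a^4+32a^3−96a^2+256a−512 = (−(4/51)a+356/867)(51a^3−141a^2+408a−1128) + (−(1764/289)a^2−14112/289)
  51a^3−141a^2+408a−1128 = (−(4913/588)a+13583/588)(−(1764/289)a^2−14112/289) + (0)
Last nonzero remainder: −(1764/289)a^2−14112/289. Dividing through by −1764/289 gives the monic gcd a^2+8.
Cancel a^2+8 from numerator and denominator to get the reduced form.

(−a^3−a^2+5a−3)/(4a^2−32a+64)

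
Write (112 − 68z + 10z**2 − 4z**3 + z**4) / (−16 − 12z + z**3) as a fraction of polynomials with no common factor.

(−28 + 10z + z**3)/(4 + 4z + z**2)

Apply the Euclidean algorithm:
  z**4 − 4z**3 + 10z**2 − 68z + 112 = (z − 4)(z**3 − 12z − 16) + (22z**2 − 100z + 48)
  z**3 − 12z − 16 = ((1/22)z + 25/121)(22z**2 − 100z + 48) + ((784/121)z − 3136/121)
  22z**2 − 100z + 48 = ((1331/392)z − 363/196)((784/121)z − 3136/121) + (0)
Last nonzero remainder: (784/121)z − 3136/121. Dividing through by 784/121 gives the monic gcd z − 4.
Cancel z − 4 from numerator and denominator to get the reduced form.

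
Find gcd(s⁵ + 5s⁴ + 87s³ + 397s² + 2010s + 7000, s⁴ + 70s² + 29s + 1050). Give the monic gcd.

Apply the Euclidean algorithm:
  s⁵ + 5s⁴ + 87s³ + 397s² + 2010s + 7000 = (s + 5)(s⁴ + 70s² + 29s + 1050) + (17s³ + 18s² + 815s + 1750)
  s⁴ + 70s² + 29s + 1050 = ((1/17)s - 18/289)(17s³ + 18s² + 815s + 1750) + ((6699/289)s² - (6699/289)s + 334950/289)
  17s³ + 18s² + 815s + 1750 = ((4913/6699)s + 1445/957)((6699/289)s² - (6699/289)s + 334950/289) + (0)
Last nonzero remainder: (6699/289)s² - (6699/289)s + 334950/289. Dividing through by 6699/289 gives the monic gcd s² - s + 50.

s² - s + 50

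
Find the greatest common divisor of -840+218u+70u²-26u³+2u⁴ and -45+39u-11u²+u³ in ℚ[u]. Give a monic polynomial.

Apply the Euclidean algorithm:
  2u⁴-26u³+70u²+218u-840 = (2u-4)(u³-11u²+39u-45) + (-52u²+464u-1020)
  u³-11u²+39u-45 = (-(1/52)u+27/676)(-52u²+464u-1020) + ((144/169)u-720/169)
  -52u²+464u-1020 = (-(2197/36)u+2873/12)((144/169)u-720/169) + (0)
Last nonzero remainder: (144/169)u-720/169. Dividing through by 144/169 gives the monic gcd u-5.

-5+u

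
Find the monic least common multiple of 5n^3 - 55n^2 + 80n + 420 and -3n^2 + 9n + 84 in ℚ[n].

n^4 - 7n^3 - 28n^2 + 148n + 336

By polynomial division,
  5n^3 - 55n^2 + 80n + 420 = (-(5/3)n + 40/3)(-3n^2 + 9n + 84) + (100n - 700)
  -3n^2 + 9n + 84 = (-(3/100)n - 3/25)(100n - 700) + (0)
Last nonzero remainder: 100n - 700. Dividing through by 100 gives the monic gcd n - 7.
Then lcm(f, g) = f·g / gcd(f, g); expanding and making the result monic gives the answer.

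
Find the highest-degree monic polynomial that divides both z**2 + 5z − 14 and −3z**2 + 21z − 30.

z − 2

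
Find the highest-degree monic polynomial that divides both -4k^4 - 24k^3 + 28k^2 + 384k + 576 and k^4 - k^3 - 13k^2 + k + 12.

By polynomial division,
  -4k^4 - 24k^3 + 28k^2 + 384k + 576 = (-4)(k^4 - k^3 - 13k^2 + k + 12) + (-28k^3 - 24k^2 + 388k + 624)
  k^4 - k^3 - 13k^2 + k + 12 = (-(1/28)k + 13/196)(-28k^3 - 24k^2 + 388k + 624) + ((120/49)k^2 - (120/49)k - 1440/49)
  -28k^3 - 24k^2 + 388k + 624 = (-(343/30)k - 637/30)((120/49)k^2 - (120/49)k - 1440/49) + (0)
Last nonzero remainder: (120/49)k^2 - (120/49)k - 1440/49. Dividing through by 120/49 gives the monic gcd k^2 - k - 12.

k^2 - k - 12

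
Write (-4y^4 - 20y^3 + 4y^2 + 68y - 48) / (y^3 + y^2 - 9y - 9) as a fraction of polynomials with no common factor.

(-4y^3 - 8y^2 + 28y - 16)/(y^2 - 2y - 3)

By polynomial division,
  -4y^4 - 20y^3 + 4y^2 + 68y - 48 = (-4y - 16)(y^3 + y^2 - 9y - 9) + (-16y^2 - 112y - 192)
  y^3 + y^2 - 9y - 9 = (-(1/16)y + 3/8)(-16y^2 - 112y - 192) + (21y + 63)
  -16y^2 - 112y - 192 = (-(16/21)y - 64/21)(21y + 63) + (0)
Last nonzero remainder: 21y + 63. Dividing through by 21 gives the monic gcd y + 3.
Cancel y + 3 from numerator and denominator to get the reduced form.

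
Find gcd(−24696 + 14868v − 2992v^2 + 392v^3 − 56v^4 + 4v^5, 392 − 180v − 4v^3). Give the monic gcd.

Repeated division with remainder:
  4v^5 − 56v^4 + 392v^3 − 2992v^2 + 14868v − 24696 = (−v^2 + 14v − 53)(−4v^3 − 180v + 392) + (−80v^2 − 160v − 3920)
  −4v^3 − 180v + 392 = ((1/20)v − 1/10)(−80v^2 − 160v − 3920) + (0)
Last nonzero remainder: −80v^2 − 160v − 3920. Dividing through by −80 gives the monic gcd v^2 + 2v + 49.

49 + 2v + v^2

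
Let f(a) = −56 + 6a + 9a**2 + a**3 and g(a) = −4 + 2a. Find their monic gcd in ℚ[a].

−2 + a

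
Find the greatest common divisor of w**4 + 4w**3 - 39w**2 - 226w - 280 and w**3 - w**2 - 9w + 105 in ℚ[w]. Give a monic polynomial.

w + 5

By polynomial division,
  w**4 + 4w**3 - 39w**2 - 226w - 280 = (w + 5)(w**3 - w**2 - 9w + 105) + (-25w**2 - 286w - 805)
  w**3 - w**2 - 9w + 105 = (-(1/25)w + 311/625)(-25w**2 - 286w - 805) + ((63196/625)w + 63196/125)
  -25w**2 - 286w - 805 = (-(15625/63196)w - 14375/9028)((63196/625)w + 63196/125) + (0)
Last nonzero remainder: (63196/625)w + 63196/125. Dividing through by 63196/625 gives the monic gcd w + 5.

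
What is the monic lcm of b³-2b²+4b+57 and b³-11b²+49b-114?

By polynomial division,
  b³-2b²+4b+57 = (b³-11b²+49b-114) + (9b²-45b+171)
  b³-11b²+49b-114 = ((1/9)b-2/3)(9b²-45b+171) + (0)
Last nonzero remainder: 9b²-45b+171. Dividing through by 9 gives the monic gcd b²-5b+19.
Then lcm(f, g) = f·g / gcd(f, g); expanding and making the result monic gives the answer.

b⁴-8b³+16b²+33b-342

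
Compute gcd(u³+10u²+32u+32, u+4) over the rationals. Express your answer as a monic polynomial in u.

Apply the Euclidean algorithm:
  u³+10u²+32u+32 = (u²+6u+8)(u+4) + (0)
The last nonzero remainder u+4 is already monic.

u+4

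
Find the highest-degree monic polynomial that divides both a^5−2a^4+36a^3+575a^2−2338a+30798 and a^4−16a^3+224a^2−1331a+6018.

Euclidean algorithm in ℚ[a]:
  a^5−2a^4+36a^3+575a^2−2338a+30798 = (a+14)(a^4−16a^3+224a^2−1331a+6018) + (36a^3−1230a^2+10278a−53454)
  a^4−16a^3+224a^2−1331a+6018 = ((1/36)a+109/216)(36a^3−1230a^2+10278a−53454) + ((20131/36)a^2−(20131/4)a+1187729/36)
  36a^3−1230a^2+10278a−53454 = ((1296/20131)a−32616/20131)((20131/36)a^2−(20131/4)a+1187729/36) + (0)
Last nonzero remainder: (20131/36)a^2−(20131/4)a+1187729/36. Dividing through by 20131/36 gives the monic gcd a^2−9a+59.

a^2−9a+59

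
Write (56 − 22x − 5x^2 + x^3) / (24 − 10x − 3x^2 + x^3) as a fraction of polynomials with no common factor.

Apply the Euclidean algorithm:
  x^3 − 5x^2 − 22x + 56 = (x^3 − 3x^2 − 10x + 24) + (−2x^2 − 12x + 32)
  x^3 − 3x^2 − 10x + 24 = (−(1/2)x + 9/2)(−2x^2 − 12x + 32) + (60x − 120)
  −2x^2 − 12x + 32 = (−(1/30)x − 4/15)(60x − 120) + (0)
Last nonzero remainder: 60x − 120. Dividing through by 60 gives the monic gcd x − 2.
Cancel x − 2 from numerator and denominator to get the reduced form.

(−28 − 3x + x^2)/(−12 − x + x^2)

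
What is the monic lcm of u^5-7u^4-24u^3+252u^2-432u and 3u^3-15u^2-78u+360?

u^6-2u^5-59u^4+132u^3+828u^2-2160u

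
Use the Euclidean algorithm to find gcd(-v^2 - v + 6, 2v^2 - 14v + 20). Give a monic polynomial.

Apply the Euclidean algorithm:
  -v^2 - v + 6 = (-1/2)(2v^2 - 14v + 20) + (-8v + 16)
  2v^2 - 14v + 20 = (-(1/4)v + 5/4)(-8v + 16) + (0)
Last nonzero remainder: -8v + 16. Dividing through by -8 gives the monic gcd v - 2.

v - 2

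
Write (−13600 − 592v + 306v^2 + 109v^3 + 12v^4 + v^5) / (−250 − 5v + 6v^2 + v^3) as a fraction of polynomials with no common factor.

Euclidean algorithm in ℚ[v]:
  v^5 + 12v^4 + 109v^3 + 306v^2 − 592v − 13600 = (v^2 + 6v + 78)(v^3 + 6v^2 − 5v − 250) + (118v^2 + 1298v + 5900)
  v^3 + 6v^2 − 5v − 250 = ((1/118)v − 5/118)(118v^2 + 1298v + 5900) + (0)
Last nonzero remainder: 118v^2 + 1298v + 5900. Dividing through by 118 gives the monic gcd v^2 + 11v + 50.
Cancel v^2 + 11v + 50 from numerator and denominator to get the reduced form.

(−272 + 48v + v^2 + v^3)/(−5 + v)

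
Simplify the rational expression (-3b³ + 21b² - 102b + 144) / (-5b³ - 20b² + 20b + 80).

(3b² - 15b + 72)/(5b² + 30b + 40)

Apply the Euclidean algorithm:
  -3b³ + 21b² - 102b + 144 = (3/5)(-5b³ - 20b² + 20b + 80) + (33b² - 114b + 96)
  -5b³ - 20b² + 20b + 80 = (-(5/33)b - 410/363)(33b² - 114b + 96) + (-(11400/121)b + 22800/121)
  33b² - 114b + 96 = (-(1331/3800)b + 242/475)(-(11400/121)b + 22800/121) + (0)
Last nonzero remainder: -(11400/121)b + 22800/121. Dividing through by -11400/121 gives the monic gcd b - 2.
Cancel b - 2 from numerator and denominator to get the reduced form.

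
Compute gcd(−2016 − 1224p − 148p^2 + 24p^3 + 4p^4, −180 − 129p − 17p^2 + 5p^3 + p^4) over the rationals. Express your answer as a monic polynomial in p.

Repeated division with remainder:
  4p^4 + 24p^3 − 148p^2 − 1224p − 2016 = (4)(p^4 + 5p^3 − 17p^2 − 129p − 180) + (4p^3 − 80p^2 − 708p − 1296)
  p^4 + 5p^3 − 17p^2 − 129p − 180 = ((1/4)p + 25/4)(4p^3 − 80p^2 − 708p − 1296) + (660p^2 + 4620p + 7920)
  4p^3 − 80p^2 − 708p − 1296 = ((1/165)p − 9/55)(660p^2 + 4620p + 7920) + (0)
Last nonzero remainder: 660p^2 + 4620p + 7920. Dividing through by 660 gives the monic gcd p^2 + 7p + 12.

12 + 7p + p^2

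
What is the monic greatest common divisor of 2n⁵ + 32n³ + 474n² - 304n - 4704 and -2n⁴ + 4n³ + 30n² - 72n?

n² + n - 12

By polynomial division,
  2n⁵ + 32n³ + 474n² - 304n - 4704 = (-n - 2)(-2n⁴ + 4n³ + 30n² - 72n) + (70n³ + 462n² - 448n - 4704)
  -2n⁴ + 4n³ + 30n² - 72n = (-(1/35)n + 43/175)(70n³ + 462n² - 448n - 4704) + (-(2408/25)n² - (2408/25)n + 28896/25)
  70n³ + 462n² - 448n - 4704 = (-(125/172)n - 175/43)(-(2408/25)n² - (2408/25)n + 28896/25) + (0)
Last nonzero remainder: -(2408/25)n² - (2408/25)n + 28896/25. Dividing through by -2408/25 gives the monic gcd n² + n - 12.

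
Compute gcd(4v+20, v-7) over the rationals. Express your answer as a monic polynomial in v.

1

Repeated division with remainder:
  4v+20 = (4)(v-7) + (48)
  v-7 = ((1/48)v-7/48)(48) + (0)
The last nonzero remainder is the constant 48, so the polynomials are coprime and gcd = 1.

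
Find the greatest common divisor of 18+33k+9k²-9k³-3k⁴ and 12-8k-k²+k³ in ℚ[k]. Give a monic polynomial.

Apply the Euclidean algorithm:
  -3k⁴-9k³+9k²+33k+18 = (-3k-12)(k³-k²-8k+12) + (-27k²-27k+162)
  k³-k²-8k+12 = (-(1/27)k+2/27)(-27k²-27k+162) + (0)
Last nonzero remainder: -27k²-27k+162. Dividing through by -27 gives the monic gcd k²+k-6.

-6+k+k²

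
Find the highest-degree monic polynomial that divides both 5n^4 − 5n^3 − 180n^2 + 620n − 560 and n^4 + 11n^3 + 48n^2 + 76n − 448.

Apply the Euclidean algorithm:
  5n^4 − 5n^3 − 180n^2 + 620n − 560 = (5)(n^4 + 11n^3 + 48n^2 + 76n − 448) + (−60n^3 − 420n^2 + 240n + 1680)
  n^4 + 11n^3 + 48n^2 + 76n − 448 = (−(1/60)n − 1/15)(−60n^3 − 420n^2 + 240n + 1680) + (24n^2 + 120n − 336)
  −60n^3 − 420n^2 + 240n + 1680 = (−(5/2)n − 5)(24n^2 + 120n − 336) + (0)
Last nonzero remainder: 24n^2 + 120n − 336. Dividing through by 24 gives the monic gcd n^2 + 5n − 14.

n^2 + 5n − 14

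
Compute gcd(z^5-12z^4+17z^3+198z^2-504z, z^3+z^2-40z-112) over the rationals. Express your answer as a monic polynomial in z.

z^2-3z-28

By polynomial division,
  z^5-12z^4+17z^3+198z^2-504z = (z^2-13z+70)(z^3+z^2-40z-112) + (-280z^2+840z+7840)
  z^3+z^2-40z-112 = (-(1/280)z-1/70)(-280z^2+840z+7840) + (0)
Last nonzero remainder: -280z^2+840z+7840. Dividing through by -280 gives the monic gcd z^2-3z-28.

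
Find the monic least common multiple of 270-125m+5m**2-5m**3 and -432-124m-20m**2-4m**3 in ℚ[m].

-216+46m+21m**2+3m**3+m**4

Repeated division with remainder:
  -5m**3+5m**2-125m+270 = (5/4)(-4m**3-20m**2-124m-432) + (30m**2+30m+810)
  -4m**3-20m**2-124m-432 = (-(2/15)m-8/15)(30m**2+30m+810) + (0)
Last nonzero remainder: 30m**2+30m+810. Dividing through by 30 gives the monic gcd m**2+m+27.
Then lcm(f, g) = f·g / gcd(f, g); expanding and making the result monic gives the answer.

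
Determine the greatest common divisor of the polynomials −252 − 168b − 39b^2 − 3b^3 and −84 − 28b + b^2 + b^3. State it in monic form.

Repeated division with remainder:
  −3b^3 − 39b^2 − 168b − 252 = (−3)(b^3 + b^2 − 28b − 84) + (−36b^2 − 252b − 504)
  b^3 + b^2 − 28b − 84 = (−(1/36)b + 1/6)(−36b^2 − 252b − 504) + (0)
Last nonzero remainder: −36b^2 − 252b − 504. Dividing through by −36 gives the monic gcd b^2 + 7b + 14.

14 + 7b + b^2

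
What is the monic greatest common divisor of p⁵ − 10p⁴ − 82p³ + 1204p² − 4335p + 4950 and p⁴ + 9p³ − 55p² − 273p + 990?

p³ + 3p² − 73p + 165

By polynomial division,
  p⁵ − 10p⁴ − 82p³ + 1204p² − 4335p + 4950 = (p − 19)(p⁴ + 9p³ − 55p² − 273p + 990) + (144p³ + 432p² − 10512p + 23760)
  p⁴ + 9p³ − 55p² − 273p + 990 = ((1/144)p + 1/24)(144p³ + 432p² − 10512p + 23760) + (0)
Last nonzero remainder: 144p³ + 432p² − 10512p + 23760. Dividing through by 144 gives the monic gcd p³ + 3p² − 73p + 165.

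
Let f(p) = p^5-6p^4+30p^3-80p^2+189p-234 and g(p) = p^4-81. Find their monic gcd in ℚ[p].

p^2+9

Euclidean algorithm in ℚ[p]:
  p^5-6p^4+30p^3-80p^2+189p-234 = (p-6)(p^4-81) + (30p^3-80p^2+270p-720)
  p^4-81 = ((1/30)p+4/45)(30p^3-80p^2+270p-720) + (-(17/9)p^2-17)
  30p^3-80p^2+270p-720 = (-(270/17)p+720/17)(-(17/9)p^2-17) + (0)
Last nonzero remainder: -(17/9)p^2-17. Dividing through by -17/9 gives the monic gcd p^2+9.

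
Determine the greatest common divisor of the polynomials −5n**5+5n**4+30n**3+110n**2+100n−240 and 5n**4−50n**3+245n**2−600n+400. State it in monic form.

Repeated division with remainder:
  −5n**5+5n**4+30n**3+110n**2+100n−240 = (−n−9)(5n**4−50n**3+245n**2−600n+400) + (−175n**3+1715n**2−4900n+3360)
  5n**4−50n**3+245n**2−600n+400 = (−(1/35)n+1/175)(−175n**3+1715n**2−4900n+3360) + ((476/5)n**2−476n+1904/5)
  −175n**3+1715n**2−4900n+3360 = (−(125/68)n+150/17)((476/5)n**2−476n+1904/5) + (0)
Last nonzero remainder: (476/5)n**2−476n+1904/5. Dividing through by 476/5 gives the monic gcd n**2−5n+4.

n**2−5n+4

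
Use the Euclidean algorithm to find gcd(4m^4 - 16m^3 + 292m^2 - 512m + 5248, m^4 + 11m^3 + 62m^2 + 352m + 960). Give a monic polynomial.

m^2 + 32

By polynomial division,
  4m^4 - 16m^3 + 292m^2 - 512m + 5248 = (4)(m^4 + 11m^3 + 62m^2 + 352m + 960) + (-60m^3 + 44m^2 - 1920m + 1408)
  m^4 + 11m^3 + 62m^2 + 352m + 960 = (-(1/60)m - 44/225)(-60m^3 + 44m^2 - 1920m + 1408) + ((8686/225)m^2 + 277952/225)
  -60m^3 + 44m^2 - 1920m + 1408 = (-(6750/4343)m + 4950/4343)((8686/225)m^2 + 277952/225) + (0)
Last nonzero remainder: (8686/225)m^2 + 277952/225. Dividing through by 8686/225 gives the monic gcd m^2 + 32.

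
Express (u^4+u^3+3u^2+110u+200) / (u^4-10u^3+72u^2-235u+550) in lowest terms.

Apply the Euclidean algorithm:
  u^4+u^3+3u^2+110u+200 = (u^4-10u^3+72u^2-235u+550) + (11u^3-69u^2+345u-350)
  u^4-10u^3+72u^2-235u+550 = ((1/11)u-41/121)(11u^3-69u^2+345u-350) + ((2088/121)u^2-(10440/121)u+52200/121)
  11u^3-69u^2+345u-350 = ((1331/2088)u-847/1044)((2088/121)u^2-(10440/121)u+52200/121) + (0)
Last nonzero remainder: (2088/121)u^2-(10440/121)u+52200/121. Dividing through by 2088/121 gives the monic gcd u^2-5u+25.
Cancel u^2-5u+25 from numerator and denominator to get the reduced form.

(u^2+6u+8)/(u^2-5u+22)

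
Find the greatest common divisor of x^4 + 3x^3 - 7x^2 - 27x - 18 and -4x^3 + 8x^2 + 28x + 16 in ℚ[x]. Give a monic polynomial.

x + 1

Apply the Euclidean algorithm:
  x^4 + 3x^3 - 7x^2 - 27x - 18 = (-(1/4)x - 5/4)(-4x^3 + 8x^2 + 28x + 16) + (10x^2 + 12x + 2)
  -4x^3 + 8x^2 + 28x + 16 = (-(2/5)x + 32/25)(10x^2 + 12x + 2) + ((336/25)x + 336/25)
  10x^2 + 12x + 2 = ((125/168)x + 25/168)((336/25)x + 336/25) + (0)
Last nonzero remainder: (336/25)x + 336/25. Dividing through by 336/25 gives the monic gcd x + 1.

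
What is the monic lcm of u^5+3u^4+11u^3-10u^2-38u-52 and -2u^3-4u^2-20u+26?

Euclidean algorithm in ℚ[u]:
  u^5+3u^4+11u^3-10u^2-38u-52 = (-(1/2)u^2-(1/2)u+1/2)(-2u^3-4u^2-20u+26) + (-5u^2-15u-65)
  -2u^3-4u^2-20u+26 = ((2/5)u-2/5)(-5u^2-15u-65) + (0)
Last nonzero remainder: -5u^2-15u-65. Dividing through by -5 gives the monic gcd u^2+3u+13.
Then lcm(f, g) = f·g / gcd(f, g); expanding and making the result monic gives the answer.

u^6+2u^5+8u^4-21u^3-28u^2-14u+52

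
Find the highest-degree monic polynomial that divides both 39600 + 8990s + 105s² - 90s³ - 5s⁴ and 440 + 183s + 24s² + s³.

By polynomial division,
  -5s⁴ - 90s³ + 105s² + 8990s + 39600 = (-5s + 30)(s³ + 24s² + 183s + 440) + (300s² + 5700s + 26400)
  s³ + 24s² + 183s + 440 = ((1/300)s + 1/60)(300s² + 5700s + 26400) + (0)
Last nonzero remainder: 300s² + 5700s + 26400. Dividing through by 300 gives the monic gcd s² + 19s + 88.

88 + 19s + s²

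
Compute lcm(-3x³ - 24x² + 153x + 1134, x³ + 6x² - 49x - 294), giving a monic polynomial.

Repeated division with remainder:
  -3x³ - 24x² + 153x + 1134 = (-3)(x³ + 6x² - 49x - 294) + (-6x² + 6x + 252)
  x³ + 6x² - 49x - 294 = (-(1/6)x - 7/6)(-6x² + 6x + 252) + (0)
Last nonzero remainder: -6x² + 6x + 252. Dividing through by -6 gives the monic gcd x² - x - 42.
Then lcm(f, g) = f·g / gcd(f, g); expanding and making the result monic gives the answer.

x⁴ + 15x³ + 5x² - 735x - 2646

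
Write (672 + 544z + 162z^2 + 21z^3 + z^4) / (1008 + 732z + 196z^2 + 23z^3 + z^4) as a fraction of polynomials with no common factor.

(4 + z)/(6 + z)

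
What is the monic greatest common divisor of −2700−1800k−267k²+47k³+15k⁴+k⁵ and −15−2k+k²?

Apply the Euclidean algorithm:
  k⁵+15k⁴+47k³−267k²−1800k−2700 = (k³+17k²+96k+180)(k²−2k−15) + (0)
The last nonzero remainder k²−2k−15 is already monic.

−15−2k+k²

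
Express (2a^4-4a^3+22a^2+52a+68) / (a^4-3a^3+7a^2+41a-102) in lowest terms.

(2a^2+4a+4)/(a^2+a-6)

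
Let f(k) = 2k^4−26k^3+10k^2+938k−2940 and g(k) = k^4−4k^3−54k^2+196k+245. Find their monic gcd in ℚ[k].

k^2−12k+35

Repeated division with remainder:
  2k^4−26k^3+10k^2+938k−2940 = (2)(k^4−4k^3−54k^2+196k+245) + (−18k^3+118k^2+546k−3430)
  k^4−4k^3−54k^2+196k+245 = (−(1/18)k−23/162)(−18k^3+118k^2+546k−3430) + (−(560/81)k^2+(2240/27)k−19600/81)
  −18k^3+118k^2+546k−3430 = ((729/280)k+567/40)(−(560/81)k^2+(2240/27)k−19600/81) + (0)
Last nonzero remainder: −(560/81)k^2+(2240/27)k−19600/81. Dividing through by −560/81 gives the monic gcd k^2−12k+35.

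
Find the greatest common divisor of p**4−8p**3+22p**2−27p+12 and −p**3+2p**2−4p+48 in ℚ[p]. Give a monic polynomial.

Euclidean algorithm in ℚ[p]:
  p**4−8p**3+22p**2−27p+12 = (−p+6)(−p**3+2p**2−4p+48) + (6p**2+45p−276)
  −p**3+2p**2−4p+48 = (−(1/6)p+19/12)(6p**2+45p−276) + (−(485/4)p+485)
  6p**2+45p−276 = (−(24/485)p−276/485)(−(485/4)p+485) + (0)
Last nonzero remainder: −(485/4)p+485. Dividing through by −485/4 gives the monic gcd p−4.

p−4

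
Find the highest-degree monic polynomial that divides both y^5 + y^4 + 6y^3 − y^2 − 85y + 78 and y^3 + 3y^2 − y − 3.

y^2 + 2y − 3

Euclidean algorithm in ℚ[y]:
  y^5 + y^4 + 6y^3 − y^2 − 85y + 78 = (y^2 − 2y + 13)(y^3 + 3y^2 − y − 3) + (−39y^2 − 78y + 117)
  y^3 + 3y^2 − y − 3 = (−(1/39)y − 1/39)(−39y^2 − 78y + 117) + (0)
Last nonzero remainder: −39y^2 − 78y + 117. Dividing through by −39 gives the monic gcd y^2 + 2y − 3.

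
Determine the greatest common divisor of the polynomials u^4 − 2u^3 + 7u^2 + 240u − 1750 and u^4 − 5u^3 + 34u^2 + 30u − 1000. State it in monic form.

By polynomial division,
  u^4 − 2u^3 + 7u^2 + 240u − 1750 = (u^4 − 5u^3 + 34u^2 + 30u − 1000) + (3u^3 − 27u^2 + 210u − 750)
  u^4 − 5u^3 + 34u^2 + 30u − 1000 = ((1/3)u + 4/3)(3u^3 − 27u^2 + 210u − 750) + (0)
Last nonzero remainder: 3u^3 − 27u^2 + 210u − 750. Dividing through by 3 gives the monic gcd u^3 − 9u^2 + 70u − 250.

u^3 − 9u^2 + 70u − 250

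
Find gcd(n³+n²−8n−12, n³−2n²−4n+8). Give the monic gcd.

Apply the Euclidean algorithm:
  n³+n²−8n−12 = (n³−2n²−4n+8) + (3n²−4n−20)
  n³−2n²−4n+8 = ((1/3)n−2/9)(3n²−4n−20) + ((16/9)n+32/9)
  3n²−4n−20 = ((27/16)n−45/8)((16/9)n+32/9) + (0)
Last nonzero remainder: (16/9)n+32/9. Dividing through by 16/9 gives the monic gcd n+2.

n+2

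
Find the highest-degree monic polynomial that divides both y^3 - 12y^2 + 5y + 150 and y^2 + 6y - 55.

y - 5

Repeated division with remainder:
  y^3 - 12y^2 + 5y + 150 = (y - 18)(y^2 + 6y - 55) + (168y - 840)
  y^2 + 6y - 55 = ((1/168)y + 11/168)(168y - 840) + (0)
Last nonzero remainder: 168y - 840. Dividing through by 168 gives the monic gcd y - 5.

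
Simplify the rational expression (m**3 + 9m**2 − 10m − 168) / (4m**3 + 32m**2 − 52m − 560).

(m + 6)/(4m + 20)

Apply the Euclidean algorithm:
  m**3 + 9m**2 − 10m − 168 = (1/4)(4m**3 + 32m**2 − 52m − 560) + (m**2 + 3m − 28)
  4m**3 + 32m**2 − 52m − 560 = (4m + 20)(m**2 + 3m − 28) + (0)
The last nonzero remainder m**2 + 3m − 28 is already monic.
Cancel m**2 + 3m − 28 from numerator and denominator to get the reduced form.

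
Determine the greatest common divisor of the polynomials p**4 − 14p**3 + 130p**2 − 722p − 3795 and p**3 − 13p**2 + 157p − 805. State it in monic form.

Repeated division with remainder:
  p**4 − 14p**3 + 130p**2 − 722p − 3795 = (p − 1)(p**3 − 13p**2 + 157p − 805) + (−40p**2 + 240p − 4600)
  p**3 − 13p**2 + 157p − 805 = (−(1/40)p + 7/40)(−40p**2 + 240p − 4600) + (0)
Last nonzero remainder: −40p**2 + 240p − 4600. Dividing through by −40 gives the monic gcd p**2 − 6p + 115.

p**2 − 6p + 115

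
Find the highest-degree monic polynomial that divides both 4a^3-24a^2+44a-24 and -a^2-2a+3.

a-1

By polynomial division,
  4a^3-24a^2+44a-24 = (-4a+32)(-a^2-2a+3) + (120a-120)
  -a^2-2a+3 = (-(1/120)a-1/40)(120a-120) + (0)
Last nonzero remainder: 120a-120. Dividing through by 120 gives the monic gcd a-1.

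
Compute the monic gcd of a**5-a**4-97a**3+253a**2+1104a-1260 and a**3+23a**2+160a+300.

a**2+13a+30

Repeated division with remainder:
  a**5-a**4-97a**3+253a**2+1104a-1260 = (a**2-24a+295)(a**3+23a**2+160a+300) + (-2992a**2-38896a-89760)
  a**3+23a**2+160a+300 = (-(1/2992)a-5/1496)(-2992a**2-38896a-89760) + (0)
Last nonzero remainder: -2992a**2-38896a-89760. Dividing through by -2992 gives the monic gcd a**2+13a+30.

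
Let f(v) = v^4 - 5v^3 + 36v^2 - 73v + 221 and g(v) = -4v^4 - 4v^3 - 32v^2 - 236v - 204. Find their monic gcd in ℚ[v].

v^2 - 3v + 17

By polynomial division,
  v^4 - 5v^3 + 36v^2 - 73v + 221 = (-1/4)(-4v^4 - 4v^3 - 32v^2 - 236v - 204) + (-6v^3 + 28v^2 - 132v + 170)
  -4v^4 - 4v^3 - 32v^2 - 236v - 204 = ((2/3)v + 34/9)(-6v^3 + 28v^2 - 132v + 170) + (-(448/9)v^2 + (448/3)v - 7616/9)
  -6v^3 + 28v^2 - 132v + 170 = ((27/224)v - 45/224)(-(448/9)v^2 + (448/3)v - 7616/9) + (0)
Last nonzero remainder: -(448/9)v^2 + (448/3)v - 7616/9. Dividing through by -448/9 gives the monic gcd v^2 - 3v + 17.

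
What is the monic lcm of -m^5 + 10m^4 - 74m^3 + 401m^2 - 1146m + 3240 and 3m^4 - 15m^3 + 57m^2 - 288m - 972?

Repeated division with remainder:
  -m^5 + 10m^4 - 74m^3 + 401m^2 - 1146m + 3240 = (-(1/3)m + 5/3)(3m^4 - 15m^3 + 57m^2 - 288m - 972) + (-30m^3 + 210m^2 - 990m + 4860)
  3m^4 - 15m^3 + 57m^2 - 288m - 972 = (-(1/10)m - 1/5)(-30m^3 + 210m^2 - 990m + 4860) + (0)
Last nonzero remainder: -30m^3 + 210m^2 - 990m + 4860. Dividing through by -30 gives the monic gcd m^3 - 7m^2 + 33m - 162.
Then lcm(f, g) = f·g / gcd(f, g); expanding and making the result monic gives the answer.

m^6 - 8m^5 + 54m^4 - 253m^3 + 344m^2 - 948m - 6480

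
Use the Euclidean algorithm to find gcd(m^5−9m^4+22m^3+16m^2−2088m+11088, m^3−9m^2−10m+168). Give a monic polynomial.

Apply the Euclidean algorithm:
  m^5−9m^4+22m^3+16m^2−2088m+11088 = (m^2+32)(m^3−9m^2−10m+168) + (136m^2−1768m+5712)
  m^3−9m^2−10m+168 = ((1/136)m+1/34)(136m^2−1768m+5712) + (0)
Last nonzero remainder: 136m^2−1768m+5712. Dividing through by 136 gives the monic gcd m^2−13m+42.

m^2−13m+42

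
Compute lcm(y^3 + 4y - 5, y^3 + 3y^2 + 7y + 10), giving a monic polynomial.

y^4 + 2y^3 + 4y^2 + 3y - 10

By polynomial division,
  y^3 + 4y - 5 = (y^3 + 3y^2 + 7y + 10) + (-3y^2 - 3y - 15)
  y^3 + 3y^2 + 7y + 10 = (-(1/3)y - 2/3)(-3y^2 - 3y - 15) + (0)
Last nonzero remainder: -3y^2 - 3y - 15. Dividing through by -3 gives the monic gcd y^2 + y + 5.
Then lcm(f, g) = f·g / gcd(f, g); expanding and making the result monic gives the answer.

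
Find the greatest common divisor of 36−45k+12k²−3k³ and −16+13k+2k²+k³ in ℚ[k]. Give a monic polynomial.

Apply the Euclidean algorithm:
  −3k³+12k²−45k+36 = (−3)(k³+2k²+13k−16) + (18k²−6k−12)
  k³+2k²+13k−16 = ((1/18)k+7/54)(18k²−6k−12) + ((130/9)k−130/9)
  18k²−6k−12 = ((81/65)k+54/65)((130/9)k−130/9) + (0)
Last nonzero remainder: (130/9)k−130/9. Dividing through by 130/9 gives the monic gcd k−1.

−1+k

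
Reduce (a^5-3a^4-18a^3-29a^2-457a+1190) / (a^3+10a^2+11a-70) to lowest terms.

(a^3-6a^2+10a-119)/(a+7)

By polynomial division,
  a^5-3a^4-18a^3-29a^2-457a+1190 = (a^2-13a+101)(a^3+10a^2+11a-70) + (-826a^2-2478a+8260)
  a^3+10a^2+11a-70 = (-(1/826)a-1/118)(-826a^2-2478a+8260) + (0)
Last nonzero remainder: -826a^2-2478a+8260. Dividing through by -826 gives the monic gcd a^2+3a-10.
Cancel a^2+3a-10 from numerator and denominator to get the reduced form.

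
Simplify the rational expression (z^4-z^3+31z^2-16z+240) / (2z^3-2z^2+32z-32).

By polynomial division,
  z^4-z^3+31z^2-16z+240 = ((1/2)z)(2z^3-2z^2+32z-32) + (15z^2+240)
  2z^3-2z^2+32z-32 = ((2/15)z-2/15)(15z^2+240) + (0)
Last nonzero remainder: 15z^2+240. Dividing through by 15 gives the monic gcd z^2+16.
Cancel z^2+16 from numerator and denominator to get the reduced form.

(z^2-z+15)/(2z-2)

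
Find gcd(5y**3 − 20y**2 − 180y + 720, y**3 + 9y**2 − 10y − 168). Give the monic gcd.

y**2 + 2y − 24

Repeated division with remainder:
  5y**3 − 20y**2 − 180y + 720 = (5)(y**3 + 9y**2 − 10y − 168) + (−65y**2 − 130y + 1560)
  y**3 + 9y**2 − 10y − 168 = (−(1/65)y − 7/65)(−65y**2 − 130y + 1560) + (0)
Last nonzero remainder: −65y**2 − 130y + 1560. Dividing through by −65 gives the monic gcd y**2 + 2y − 24.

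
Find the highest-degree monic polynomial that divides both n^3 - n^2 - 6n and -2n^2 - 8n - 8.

n + 2

Repeated division with remainder:
  n^3 - n^2 - 6n = (-(1/2)n + 5/2)(-2n^2 - 8n - 8) + (10n + 20)
  -2n^2 - 8n - 8 = (-(1/5)n - 2/5)(10n + 20) + (0)
Last nonzero remainder: 10n + 20. Dividing through by 10 gives the monic gcd n + 2.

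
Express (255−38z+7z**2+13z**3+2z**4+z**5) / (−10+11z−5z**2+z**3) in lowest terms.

Apply the Euclidean algorithm:
  z**5+2z**4+13z**3+7z**2−38z+255 = (z**2+7z+37)(z**3−5z**2+11z−10) + (125z**2−375z+625)
  z**3−5z**2+11z−10 = ((1/125)z−2/125)(125z**2−375z+625) + (0)
Last nonzero remainder: 125z**2−375z+625. Dividing through by 125 gives the monic gcd z**2−3z+5.
Cancel z**2−3z+5 from numerator and denominator to get the reduced form.

(51+23z+5z**2+z**3)/(−2+z)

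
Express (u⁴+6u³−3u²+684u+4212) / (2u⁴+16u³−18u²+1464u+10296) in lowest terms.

By polynomial division,
  u⁴+6u³−3u²+684u+4212 = (1/2)(2u⁴+16u³−18u²+1464u+10296) + (−2u³+6u²−48u−936)
  2u⁴+16u³−18u²+1464u+10296 = (−u−11)(−2u³+6u²−48u−936) + (0)
Last nonzero remainder: −2u³+6u²−48u−936. Dividing through by −2 gives the monic gcd u³−3u²+24u+468.
Cancel u³−3u²+24u+468 from numerator and denominator to get the reduced form.

(u+9)/(2u+22)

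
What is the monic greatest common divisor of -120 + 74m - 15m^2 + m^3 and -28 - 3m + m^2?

Repeated division with remainder:
  m^3 - 15m^2 + 74m - 120 = (m - 12)(m^2 - 3m - 28) + (66m - 456)
  m^2 - 3m - 28 = ((1/66)m + 43/726)(66m - 456) + (-120/121)
  66m - 456 = (-(1331/20)m + 2299/5)(-120/121) + (0)
The last nonzero remainder is the constant -120/121, so the polynomials are coprime and gcd = 1.

1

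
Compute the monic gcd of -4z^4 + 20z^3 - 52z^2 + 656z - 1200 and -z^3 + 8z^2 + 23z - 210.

By polynomial division,
  -4z^4 + 20z^3 - 52z^2 + 656z - 1200 = (4z + 12)(-z^3 + 8z^2 + 23z - 210) + (-240z^2 + 1220z + 1320)
  -z^3 + 8z^2 + 23z - 210 = ((1/240)z - 7/576)(-240z^2 + 1220z + 1320) + ((4655/144)z - 4655/24)
  -240z^2 + 1220z + 1320 = (-(6912/931)z - 6336/931)((4655/144)z - 4655/24) + (0)
Last nonzero remainder: (4655/144)z - 4655/24. Dividing through by 4655/144 gives the monic gcd z - 6.

z - 6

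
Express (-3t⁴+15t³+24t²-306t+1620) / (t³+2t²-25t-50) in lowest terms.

(-3t³+30t²-126t+324)/(t²-3t-10)

Repeated division with remainder:
  -3t⁴+15t³+24t²-306t+1620 = (-3t+21)(t³+2t²-25t-50) + (-93t²+69t+2670)
  t³+2t²-25t-50 = (-(1/93)t-85/2883)(-93t²+69t+2670) + ((5520/961)t+27600/961)
  -93t²+69t+2670 = (-(29791/1840)t+85529/920)((5520/961)t+27600/961) + (0)
Last nonzero remainder: (5520/961)t+27600/961. Dividing through by 5520/961 gives the monic gcd t+5.
Cancel t+5 from numerator and denominator to get the reduced form.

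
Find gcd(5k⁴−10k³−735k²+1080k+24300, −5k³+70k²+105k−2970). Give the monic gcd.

Euclidean algorithm in ℚ[k]:
  5k⁴−10k³−735k²+1080k+24300 = (−k−12)(−5k³+70k²+105k−2970) + (210k²−630k−11340)
  −5k³+70k²+105k−2970 = (−(1/42)k+11/42)(210k²−630k−11340) + (0)
Last nonzero remainder: 210k²−630k−11340. Dividing through by 210 gives the monic gcd k²−3k−54.

k²−3k−54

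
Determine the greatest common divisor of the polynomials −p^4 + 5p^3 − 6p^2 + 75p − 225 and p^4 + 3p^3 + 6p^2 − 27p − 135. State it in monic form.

p^3 + 6p − 45

Apply the Euclidean algorithm:
  −p^4 + 5p^3 − 6p^2 + 75p − 225 = (−1)(p^4 + 3p^3 + 6p^2 − 27p − 135) + (8p^3 + 48p − 360)
  p^4 + 3p^3 + 6p^2 − 27p − 135 = ((1/8)p + 3/8)(8p^3 + 48p − 360) + (0)
Last nonzero remainder: 8p^3 + 48p − 360. Dividing through by 8 gives the monic gcd p^3 + 6p − 45.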